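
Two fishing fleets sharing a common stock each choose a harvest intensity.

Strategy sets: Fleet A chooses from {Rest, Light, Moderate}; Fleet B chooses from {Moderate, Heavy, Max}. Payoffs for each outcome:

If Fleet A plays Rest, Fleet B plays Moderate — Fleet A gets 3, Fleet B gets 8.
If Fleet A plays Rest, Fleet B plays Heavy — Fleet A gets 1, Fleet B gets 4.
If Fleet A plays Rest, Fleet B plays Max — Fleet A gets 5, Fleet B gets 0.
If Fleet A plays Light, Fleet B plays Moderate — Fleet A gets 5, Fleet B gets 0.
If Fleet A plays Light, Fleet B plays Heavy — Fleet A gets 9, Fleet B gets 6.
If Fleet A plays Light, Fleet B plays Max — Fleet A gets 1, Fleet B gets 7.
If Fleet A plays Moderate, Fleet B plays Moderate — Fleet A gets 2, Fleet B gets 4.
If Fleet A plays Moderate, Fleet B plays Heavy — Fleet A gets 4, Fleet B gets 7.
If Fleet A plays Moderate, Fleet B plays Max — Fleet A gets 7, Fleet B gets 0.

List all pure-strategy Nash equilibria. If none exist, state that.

For each strategy profile, look for a profitable unilateral deviation.
(Rest, Moderate): Fleet A can switch to Light (3 → 5). Not NE.
(Rest, Heavy): Fleet A can switch to Light (1 → 9). Not NE.
(Rest, Max): Fleet A can switch to Moderate (5 → 7). Not NE.
(Light, Moderate): Fleet B can switch to Heavy (0 → 6). Not NE.
(Light, Heavy): Fleet B can switch to Max (6 → 7). Not NE.
(Light, Max): Fleet A can switch to Rest (1 → 5). Not NE.
(Moderate, Moderate): Fleet A can switch to Rest (2 → 3). Not NE.
(Moderate, Heavy): Fleet A can switch to Light (4 → 9). Not NE.
(The remaining 1 profile has a profitable deviation by the same check.)

No pure-strategy Nash equilibrium.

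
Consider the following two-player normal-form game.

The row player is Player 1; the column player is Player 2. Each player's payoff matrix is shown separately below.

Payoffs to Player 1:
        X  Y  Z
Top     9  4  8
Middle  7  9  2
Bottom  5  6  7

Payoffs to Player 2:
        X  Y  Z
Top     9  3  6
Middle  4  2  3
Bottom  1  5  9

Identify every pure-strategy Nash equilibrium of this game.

The unique pure-strategy Nash equilibrium is (Top, X).

Player 1 against X: payoffs 9, 7, 5 → best response Top.
Player 1 against Y: payoffs 4, 9, 6 → best response Middle.
Player 1 against Z: payoffs 8, 2, 7 → best response Top.
Player 2 against Top: payoffs 9, 3, 6 → best response X.
Player 2 against Middle: payoffs 4, 2, 3 → best response X.
Player 2 against Bottom: payoffs 1, 5, 9 → best response Z.
Mutual best responses: (Top, X).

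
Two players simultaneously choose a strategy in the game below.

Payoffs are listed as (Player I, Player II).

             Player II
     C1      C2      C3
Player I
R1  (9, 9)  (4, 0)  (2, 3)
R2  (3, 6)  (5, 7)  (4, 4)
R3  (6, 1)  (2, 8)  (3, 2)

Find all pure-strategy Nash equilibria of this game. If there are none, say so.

Pure-strategy Nash equilibria: (R1, C1) and (R2, C2)

Player I against C1: payoffs 9, 3, 6 → best response R1.
Player I against C2: payoffs 4, 5, 2 → best response R2.
Player I against C3: payoffs 2, 4, 3 → best response R2.
Player II against R1: payoffs 9, 0, 3 → best response C1.
Player II against R2: payoffs 6, 7, 4 → best response C2.
Player II against R3: payoffs 1, 8, 2 → best response C2.
Mutual best responses: (R1, C1); (R2, C2).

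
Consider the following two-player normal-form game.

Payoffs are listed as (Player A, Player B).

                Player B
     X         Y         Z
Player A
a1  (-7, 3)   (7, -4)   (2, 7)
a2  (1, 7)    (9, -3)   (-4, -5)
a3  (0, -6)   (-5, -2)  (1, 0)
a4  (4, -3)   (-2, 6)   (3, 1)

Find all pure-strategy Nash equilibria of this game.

This game has no pure Nash equilibrium.

Check each profile: it is a Nash equilibrium iff no player can strictly gain by switching unilaterally.
(a1, X): Player A can switch to a2 (-7 → 1). Not NE.
(a1, Y): Player A can switch to a2 (7 → 9). Not NE.
(a1, Z): Player A can switch to a4 (2 → 3). Not NE.
(a2, X): Player A can switch to a4 (1 → 4). Not NE.
(a2, Y): Player B can switch to X (-3 → 7). Not NE.
(a2, Z): Player A can switch to a1 (-4 → 2). Not NE.
(a3, X): Player A can switch to a2 (0 → 1). Not NE.
(a3, Y): Player A can switch to a1 (-5 → 7). Not NE.
(a3, Z): Player A can switch to a1 (1 → 2). Not NE.
(a4, X): Player B can switch to Y (-3 → 6). Not NE.
(The remaining 2 profiles each have a profitable deviation by the same check.)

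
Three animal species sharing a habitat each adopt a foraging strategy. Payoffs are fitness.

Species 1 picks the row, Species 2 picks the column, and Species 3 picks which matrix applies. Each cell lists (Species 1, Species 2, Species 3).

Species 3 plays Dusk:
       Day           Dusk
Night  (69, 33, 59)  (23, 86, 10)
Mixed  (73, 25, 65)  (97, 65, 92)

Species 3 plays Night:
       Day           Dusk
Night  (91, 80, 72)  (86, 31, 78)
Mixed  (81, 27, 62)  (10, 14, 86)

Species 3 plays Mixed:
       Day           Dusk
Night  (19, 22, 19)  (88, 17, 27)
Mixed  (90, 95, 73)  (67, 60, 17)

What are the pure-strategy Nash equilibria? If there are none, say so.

(Night, Day, Dusk): Species 1 can switch to Mixed (69 → 73). Not NE.
(Night, Day, Night): Species 1 gets 91, best alternative 81; Species 2 gets 80, best alternative 31; Species 3 gets 72, best alternative 59. No profitable deviation — NE.
(Night, Day, Mixed): Species 1 can switch to Mixed (19 → 90). Not NE.
(Night, Dusk, Dusk): Species 1 can switch to Mixed (23 → 97). Not NE.
(Night, Dusk, Night): Species 2 can switch to Day (31 → 80). Not NE.
(Night, Dusk, Mixed): Species 2 can switch to Day (17 → 22). Not NE.
(Mixed, Day, Dusk): Species 2 can switch to Dusk (25 → 65). Not NE.
(Mixed, Day, Night): Species 1 can switch to Night (81 → 91). Not NE.
(Mixed, Day, Mixed): Species 1 gets 90, best alternative 19; Species 2 gets 95, best alternative 60; Species 3 gets 73, best alternative 65. No profitable deviation — NE.
(Mixed, Dusk, Dusk): Species 1 gets 97, best alternative 23; Species 2 gets 65, best alternative 25; Species 3 gets 92, best alternative 86. No profitable deviation — NE.
(Mixed, Dusk, Night): Species 1 can switch to Night (10 → 86). Not NE.
(Mixed, Dusk, Mixed): Species 1 can switch to Night (67 → 88). Not NE.

Pure-strategy Nash equilibria: (Night, Day, Night) and (Mixed, Day, Mixed) and (Mixed, Dusk, Dusk)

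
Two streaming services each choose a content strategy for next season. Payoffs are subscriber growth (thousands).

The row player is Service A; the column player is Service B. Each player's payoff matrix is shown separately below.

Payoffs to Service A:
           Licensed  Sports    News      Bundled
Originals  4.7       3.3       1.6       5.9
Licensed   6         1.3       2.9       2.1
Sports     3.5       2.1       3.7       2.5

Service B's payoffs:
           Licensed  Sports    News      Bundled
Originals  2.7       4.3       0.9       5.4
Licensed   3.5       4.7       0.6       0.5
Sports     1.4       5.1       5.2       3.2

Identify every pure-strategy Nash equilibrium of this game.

Service A against Licensed: payoffs 4.7, 6, 3.5 → best response Licensed.
Service A against Sports: payoffs 3.3, 1.3, 2.1 → best response Originals.
Service A against News: payoffs 1.6, 2.9, 3.7 → best response Sports.
Service A against Bundled: payoffs 5.9, 2.1, 2.5 → best response Originals.
Service B against Originals: payoffs 2.7, 4.3, 0.9, 5.4 → best response Bundled.
Service B against Licensed: payoffs 3.5, 4.7, 0.6, 0.5 → best response Sports.
Service B against Sports: payoffs 1.4, 5.1, 5.2, 3.2 → best response News.
Mutual best responses: (Originals, Bundled); (Sports, News).

The pure Nash equilibria are (Originals, Bundled) and (Sports, News).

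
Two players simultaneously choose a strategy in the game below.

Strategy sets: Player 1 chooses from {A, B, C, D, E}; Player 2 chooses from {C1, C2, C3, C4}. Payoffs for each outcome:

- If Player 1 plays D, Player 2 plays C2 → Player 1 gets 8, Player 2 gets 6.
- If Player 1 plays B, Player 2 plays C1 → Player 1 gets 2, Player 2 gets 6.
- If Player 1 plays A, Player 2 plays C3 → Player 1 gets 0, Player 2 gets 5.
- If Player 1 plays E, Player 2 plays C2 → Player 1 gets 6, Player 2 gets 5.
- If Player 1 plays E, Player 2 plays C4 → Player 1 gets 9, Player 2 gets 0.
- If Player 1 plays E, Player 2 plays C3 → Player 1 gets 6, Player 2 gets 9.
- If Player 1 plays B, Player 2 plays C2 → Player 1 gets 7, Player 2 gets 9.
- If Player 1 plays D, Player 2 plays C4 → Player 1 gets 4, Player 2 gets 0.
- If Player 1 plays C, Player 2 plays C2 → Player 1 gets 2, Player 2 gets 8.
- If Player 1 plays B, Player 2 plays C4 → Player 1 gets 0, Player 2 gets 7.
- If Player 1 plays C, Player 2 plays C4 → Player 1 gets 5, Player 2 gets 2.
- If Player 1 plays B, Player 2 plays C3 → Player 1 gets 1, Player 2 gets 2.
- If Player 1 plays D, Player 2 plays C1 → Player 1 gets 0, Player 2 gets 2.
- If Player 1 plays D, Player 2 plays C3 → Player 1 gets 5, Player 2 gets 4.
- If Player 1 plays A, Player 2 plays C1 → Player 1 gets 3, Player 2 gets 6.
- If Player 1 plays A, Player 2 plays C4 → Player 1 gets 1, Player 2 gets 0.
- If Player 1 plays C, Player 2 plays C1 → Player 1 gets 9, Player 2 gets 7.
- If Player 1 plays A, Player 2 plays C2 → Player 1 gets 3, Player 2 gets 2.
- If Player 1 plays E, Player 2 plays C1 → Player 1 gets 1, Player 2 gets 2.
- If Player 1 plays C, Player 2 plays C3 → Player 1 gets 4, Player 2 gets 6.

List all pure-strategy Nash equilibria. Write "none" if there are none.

Player 1 against C1: payoffs 3, 2, 9, 0, 1 → best response C.
Player 1 against C2: payoffs 3, 7, 2, 8, 6 → best response D.
Player 1 against C3: payoffs 0, 1, 4, 5, 6 → best response E.
Player 1 against C4: payoffs 1, 0, 5, 4, 9 → best response E.
Player 2 against A: payoffs 6, 2, 5, 0 → best response C1.
Player 2 against B: payoffs 6, 9, 2, 7 → best response C2.
Player 2 against C: payoffs 7, 8, 6, 2 → best response C2.
Player 2 against D: payoffs 2, 6, 4, 0 → best response C2.
Player 2 against E: payoffs 2, 5, 9, 0 → best response C3.
Mutual best responses: (D, C2); (E, C3).

(D, C2), (E, C3)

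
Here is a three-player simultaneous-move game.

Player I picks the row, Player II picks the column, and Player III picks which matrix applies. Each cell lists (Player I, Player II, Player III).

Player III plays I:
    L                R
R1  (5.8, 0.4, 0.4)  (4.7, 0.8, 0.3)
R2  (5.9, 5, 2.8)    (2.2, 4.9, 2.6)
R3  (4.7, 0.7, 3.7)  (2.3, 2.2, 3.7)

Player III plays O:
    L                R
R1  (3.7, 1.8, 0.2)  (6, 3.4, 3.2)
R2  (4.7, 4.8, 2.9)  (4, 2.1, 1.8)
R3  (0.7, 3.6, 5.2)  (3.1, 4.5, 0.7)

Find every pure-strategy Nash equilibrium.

(R1, R, O), (R2, L, O)

(R1, L, I): Player I can switch to R2 (5.8 → 5.9). Not NE.
(R1, L, O): Player I can switch to R2 (3.7 → 4.7). Not NE.
(R1, R, I): Player III can switch to O (0.3 → 3.2). Not NE.
(R1, R, O): Player I gets 6, best alternative 4; Player II gets 3.4, best alternative 1.8; Player III gets 3.2, best alternative 0.3. No profitable deviation — NE.
(R2, L, I): Player III can switch to O (2.8 → 2.9). Not NE.
(R2, L, O): Player I gets 4.7, best alternative 3.7; Player II gets 4.8, best alternative 2.1; Player III gets 2.9, best alternative 2.8. No profitable deviation — NE.
(R2, R, I): Player I can switch to R1 (2.2 → 4.7). Not NE.
(R2, R, O): Player I can switch to R1 (4 → 6). Not NE.
(R3, L, I): Player I can switch to R1 (4.7 → 5.8). Not NE.
(R3, L, O): Player I can switch to R1 (0.7 → 3.7). Not NE.
(R3, R, I): Player I can switch to R1 (2.3 → 4.7). Not NE.
(R3, R, O): Player I can switch to R1 (3.1 → 6). Not NE.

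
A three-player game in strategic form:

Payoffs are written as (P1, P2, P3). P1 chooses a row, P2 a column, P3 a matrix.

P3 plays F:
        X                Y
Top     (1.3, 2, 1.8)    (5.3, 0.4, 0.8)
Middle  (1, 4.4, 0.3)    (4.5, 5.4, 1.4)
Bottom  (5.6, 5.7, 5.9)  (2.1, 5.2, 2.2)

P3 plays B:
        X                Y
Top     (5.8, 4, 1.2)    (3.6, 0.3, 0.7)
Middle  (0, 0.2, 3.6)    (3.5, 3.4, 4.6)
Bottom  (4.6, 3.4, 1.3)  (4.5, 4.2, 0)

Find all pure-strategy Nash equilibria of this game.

The unique pure-strategy Nash equilibrium is (Bottom, X, F).

(Top, X, F): P1 can switch to Bottom (1.3 → 5.6). Not NE.
(Top, X, B): P3 can switch to F (1.2 → 1.8). Not NE.
(Top, Y, F): P2 can switch to X (0.4 → 2). Not NE.
(Top, Y, B): P1 can switch to Bottom (3.6 → 4.5). Not NE.
(Middle, X, F): P1 can switch to Top (1 → 1.3). Not NE.
(Middle, X, B): P1 can switch to Top (0 → 5.8). Not NE.
(Middle, Y, F): P1 can switch to Top (4.5 → 5.3). Not NE.
(Middle, Y, B): P1 can switch to Top (3.5 → 3.6). Not NE.
(Bottom, X, F): P1 gets 5.6, best alternative 1.3; P2 gets 5.7, best alternative 5.2; P3 gets 5.9, best alternative 1.3. No profitable deviation — NE.
(The remaining 3 profiles each have a profitable deviation by the same check.)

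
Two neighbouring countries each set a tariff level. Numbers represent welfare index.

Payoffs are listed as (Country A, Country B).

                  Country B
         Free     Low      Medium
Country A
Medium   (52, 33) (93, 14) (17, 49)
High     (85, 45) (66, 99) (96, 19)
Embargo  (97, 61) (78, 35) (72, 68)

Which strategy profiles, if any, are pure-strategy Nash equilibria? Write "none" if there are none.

For each player, find the best response to each opponent profile; mutual best responses are the pure NE.
Country A against Free: payoffs 52, 85, 97 → best response Embargo.
Country A against Low: payoffs 93, 66, 78 → best response Medium.
Country A against Medium: payoffs 17, 96, 72 → best response High.
Country B against Medium: payoffs 33, 14, 49 → best response Medium.
Country B against High: payoffs 45, 99, 19 → best response Low.
Country B against Embargo: payoffs 61, 35, 68 → best response Medium.
No profile is a mutual best response for all players.

There is no pure-strategy Nash equilibrium.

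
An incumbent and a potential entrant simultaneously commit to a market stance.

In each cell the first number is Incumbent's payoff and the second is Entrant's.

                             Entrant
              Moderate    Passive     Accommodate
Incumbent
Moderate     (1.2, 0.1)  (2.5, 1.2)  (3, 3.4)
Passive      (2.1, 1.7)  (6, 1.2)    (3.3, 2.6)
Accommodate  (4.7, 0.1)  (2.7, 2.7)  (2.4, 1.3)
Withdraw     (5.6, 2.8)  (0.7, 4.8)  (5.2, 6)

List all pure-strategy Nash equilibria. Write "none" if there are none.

(Moderate, Moderate): Incumbent can switch to Passive (1.2 → 2.1). Not NE.
(Moderate, Passive): Incumbent can switch to Passive (2.5 → 6). Not NE.
(Moderate, Accommodate): Incumbent can switch to Passive (3 → 3.3). Not NE.
(Passive, Moderate): Incumbent can switch to Accommodate (2.1 → 4.7). Not NE.
(Passive, Passive): Entrant can switch to Moderate (1.2 → 1.7). Not NE.
(Passive, Accommodate): Incumbent can switch to Withdraw (3.3 → 5.2). Not NE.
(Accommodate, Moderate): Incumbent can switch to Withdraw (4.7 → 5.6). Not NE.
(Accommodate, Passive): Incumbent can switch to Passive (2.7 → 6). Not NE.
(Accommodate, Accommodate): Incumbent can switch to Moderate (2.4 → 3). Not NE.
(Withdraw, Moderate): Entrant can switch to Passive (2.8 → 4.8). Not NE.
(Withdraw, Passive): Incumbent can switch to Moderate (0.7 → 2.5). Not NE.
(Withdraw, Accommodate): Incumbent gets 5.2, best alternative 3.3; Entrant gets 6, best alternative 4.8. No profitable deviation — NE.

The unique pure-strategy Nash equilibrium is (Withdraw, Accommodate).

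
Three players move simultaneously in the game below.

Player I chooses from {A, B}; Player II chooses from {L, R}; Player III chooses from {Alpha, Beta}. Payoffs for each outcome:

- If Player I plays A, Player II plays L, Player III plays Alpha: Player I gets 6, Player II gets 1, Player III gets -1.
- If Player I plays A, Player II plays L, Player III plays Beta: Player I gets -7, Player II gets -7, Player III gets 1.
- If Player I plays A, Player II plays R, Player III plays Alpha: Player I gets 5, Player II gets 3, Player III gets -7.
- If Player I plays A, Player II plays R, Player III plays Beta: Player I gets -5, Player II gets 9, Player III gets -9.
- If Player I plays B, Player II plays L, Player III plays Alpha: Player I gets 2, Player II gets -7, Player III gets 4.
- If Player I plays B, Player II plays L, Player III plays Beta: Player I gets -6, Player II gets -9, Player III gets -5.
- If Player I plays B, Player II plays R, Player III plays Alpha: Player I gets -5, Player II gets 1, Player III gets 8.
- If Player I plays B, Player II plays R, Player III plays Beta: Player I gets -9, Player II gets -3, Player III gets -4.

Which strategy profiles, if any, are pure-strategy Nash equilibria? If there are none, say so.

For each strategy profile, look for a profitable unilateral deviation.
(A, L, Alpha): Player II can switch to R (1 → 3). Not NE.
(A, L, Beta): Player I can switch to B (-7 → -6). Not NE.
(A, R, Alpha): Player I gets 5, best alternative -5; Player II gets 3, best alternative 1; Player III gets -7, best alternative -9. No profitable deviation — NE.
(A, R, Beta): Player III can switch to Alpha (-9 → -7). Not NE.
(B, L, Alpha): Player I can switch to A (2 → 6). Not NE.
(B, L, Beta): Player II can switch to R (-9 → -3). Not NE.
(B, R, Alpha): Player I can switch to A (-5 → 5). Not NE.
(B, R, Beta): Player I can switch to A (-9 → -5). Not NE.

Pure NE: (A, R, Alpha)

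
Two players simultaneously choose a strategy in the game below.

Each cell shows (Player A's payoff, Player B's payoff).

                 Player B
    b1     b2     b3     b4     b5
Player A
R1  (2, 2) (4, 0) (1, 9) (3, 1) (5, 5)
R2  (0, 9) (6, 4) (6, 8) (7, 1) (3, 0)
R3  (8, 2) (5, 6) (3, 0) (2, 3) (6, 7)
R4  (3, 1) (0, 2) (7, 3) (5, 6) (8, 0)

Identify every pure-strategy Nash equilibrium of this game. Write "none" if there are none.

No pure-strategy Nash equilibrium.

Player A against b1: payoffs 2, 0, 8, 3 → best response R3.
Player A against b2: payoffs 4, 6, 5, 0 → best response R2.
Player A against b3: payoffs 1, 6, 3, 7 → best response R4.
Player A against b4: payoffs 3, 7, 2, 5 → best response R2.
Player A against b5: payoffs 5, 3, 6, 8 → best response R4.
Player B against R1: payoffs 2, 0, 9, 1, 5 → best response b3.
Player B against R2: payoffs 9, 4, 8, 1, 0 → best response b1.
Player B against R3: payoffs 2, 6, 0, 3, 7 → best response b5.
Player B against R4: payoffs 1, 2, 3, 6, 0 → best response b4.
No profile is a mutual best response for all players.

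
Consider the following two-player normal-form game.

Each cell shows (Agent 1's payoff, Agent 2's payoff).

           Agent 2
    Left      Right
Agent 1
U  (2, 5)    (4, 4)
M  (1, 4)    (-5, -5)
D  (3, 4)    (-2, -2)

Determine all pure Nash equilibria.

The unique pure-strategy Nash equilibrium is (D, Left).

Agent 1 against Left: payoffs 2, 1, 3 → best response D.
Agent 1 against Right: payoffs 4, -5, -2 → best response U.
Agent 2 against U: payoffs 5, 4 → best response Left.
Agent 2 against M: payoffs 4, -5 → best response Left.
Agent 2 against D: payoffs 4, -2 → best response Left.
Mutual best responses: (D, Left).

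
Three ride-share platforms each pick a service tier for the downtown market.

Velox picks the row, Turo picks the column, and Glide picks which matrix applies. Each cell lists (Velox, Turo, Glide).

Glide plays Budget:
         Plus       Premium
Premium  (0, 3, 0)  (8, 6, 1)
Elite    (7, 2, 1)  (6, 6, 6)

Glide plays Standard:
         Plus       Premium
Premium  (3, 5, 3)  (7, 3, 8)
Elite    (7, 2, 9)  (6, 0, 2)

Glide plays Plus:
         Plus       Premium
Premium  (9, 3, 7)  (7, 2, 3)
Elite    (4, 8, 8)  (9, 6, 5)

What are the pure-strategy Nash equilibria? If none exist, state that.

Velox against (Plus, Budget): payoffs 0, 7 → best response Elite.
Velox against (Plus, Standard): payoffs 3, 7 → best response Elite.
Velox against (Plus, Plus): payoffs 9, 4 → best response Premium.
Velox against (Premium, Budget): payoffs 8, 6 → best response Premium.
Velox against (Premium, Standard): payoffs 7, 6 → best response Premium.
Velox against (Premium, Plus): payoffs 7, 9 → best response Elite.
Turo against (Premium, Budget): payoffs 3, 6 → best response Premium.
Turo against (Premium, Standard): payoffs 5, 3 → best response Plus.
Turo against (Premium, Plus): payoffs 3, 2 → best response Plus.
Turo against (Elite, Budget): payoffs 2, 6 → best response Premium.
Turo against (Elite, Standard): payoffs 2, 0 → best response Plus.
Turo against (Elite, Plus): payoffs 8, 6 → best response Plus.
Glide against (Premium, Plus): payoffs 0, 3, 7 → best response Plus.
Glide against (Premium, Premium): payoffs 1, 8, 3 → best response Standard.
Glide against (Elite, Plus): payoffs 1, 9, 8 → best response Standard.
Glide against (Elite, Premium): payoffs 6, 2, 5 → best response Budget.
Mutual best responses: (Premium, Plus, Plus); (Elite, Plus, Standard).

Pure-strategy Nash equilibria: (Premium, Plus, Plus); (Elite, Plus, Standard)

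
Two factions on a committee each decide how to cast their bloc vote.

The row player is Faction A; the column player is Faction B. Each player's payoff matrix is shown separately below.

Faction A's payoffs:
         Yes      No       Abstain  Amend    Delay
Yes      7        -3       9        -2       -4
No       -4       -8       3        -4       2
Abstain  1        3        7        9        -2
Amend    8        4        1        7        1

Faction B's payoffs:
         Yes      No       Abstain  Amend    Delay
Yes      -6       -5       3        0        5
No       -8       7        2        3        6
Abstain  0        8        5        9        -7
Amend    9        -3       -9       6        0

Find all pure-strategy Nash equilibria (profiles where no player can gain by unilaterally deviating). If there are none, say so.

(Yes, Yes): Faction A can switch to Amend (7 → 8). Not NE.
(Yes, No): Faction A can switch to Abstain (-3 → 3). Not NE.
(Yes, Abstain): Faction B can switch to Delay (3 → 5). Not NE.
(Yes, Amend): Faction A can switch to Abstain (-2 → 9). Not NE.
(Yes, Delay): Faction A can switch to No (-4 → 2). Not NE.
(No, Yes): Faction A can switch to Yes (-4 → 7). Not NE.
(No, No): Faction A can switch to Yes (-8 → -3). Not NE.
(No, Abstain): Faction A can switch to Yes (3 → 9). Not NE.
(No, Amend): Faction A can switch to Yes (-4 → -2). Not NE.
(No, Delay): Faction B can switch to No (6 → 7). Not NE.
(Abstain, Amend): Faction A gets 9, best alternative 7; Faction B gets 9, best alternative 8. No profitable deviation — NE.
(Amend, Yes): Faction A gets 8, best alternative 7; Faction B gets 9, best alternative 6. No profitable deviation — NE.
(The remaining 8 profiles each have a profitable deviation by the same check.)

(Abstain, Amend), (Amend, Yes)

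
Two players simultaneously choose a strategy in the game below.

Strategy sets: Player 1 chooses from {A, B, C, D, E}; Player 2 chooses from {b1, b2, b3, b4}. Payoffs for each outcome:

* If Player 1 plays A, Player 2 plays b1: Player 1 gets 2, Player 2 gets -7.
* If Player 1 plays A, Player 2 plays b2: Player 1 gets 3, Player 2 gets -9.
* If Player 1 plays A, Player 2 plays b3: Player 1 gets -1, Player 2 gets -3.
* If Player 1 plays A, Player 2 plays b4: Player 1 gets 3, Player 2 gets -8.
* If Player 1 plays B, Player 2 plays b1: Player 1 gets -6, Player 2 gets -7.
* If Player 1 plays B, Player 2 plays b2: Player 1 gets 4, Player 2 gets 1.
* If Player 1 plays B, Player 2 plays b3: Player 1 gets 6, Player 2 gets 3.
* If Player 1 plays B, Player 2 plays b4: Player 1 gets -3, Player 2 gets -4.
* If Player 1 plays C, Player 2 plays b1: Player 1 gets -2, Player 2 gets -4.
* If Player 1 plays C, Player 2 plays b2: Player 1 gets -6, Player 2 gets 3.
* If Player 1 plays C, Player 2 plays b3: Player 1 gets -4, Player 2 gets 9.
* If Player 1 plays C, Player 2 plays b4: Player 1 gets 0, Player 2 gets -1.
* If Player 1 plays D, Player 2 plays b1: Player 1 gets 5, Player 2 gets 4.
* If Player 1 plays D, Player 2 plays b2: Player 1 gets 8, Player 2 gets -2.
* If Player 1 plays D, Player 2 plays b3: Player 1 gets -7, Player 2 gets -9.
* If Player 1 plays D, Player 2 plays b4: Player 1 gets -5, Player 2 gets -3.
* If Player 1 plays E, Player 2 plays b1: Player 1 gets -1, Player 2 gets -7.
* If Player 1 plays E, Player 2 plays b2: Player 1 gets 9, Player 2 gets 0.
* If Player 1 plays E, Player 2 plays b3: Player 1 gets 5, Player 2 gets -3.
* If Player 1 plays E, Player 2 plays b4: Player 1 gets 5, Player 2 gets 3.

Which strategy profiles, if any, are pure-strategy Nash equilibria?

(B, b3), (D, b1), (E, b4)

(A, b1): Player 1 can switch to D (2 → 5). Not NE.
(A, b2): Player 1 can switch to B (3 → 4). Not NE.
(A, b3): Player 1 can switch to B (-1 → 6). Not NE.
(A, b4): Player 1 can switch to E (3 → 5). Not NE.
(B, b1): Player 1 can switch to A (-6 → 2). Not NE.
(B, b2): Player 1 can switch to D (4 → 8). Not NE.
(B, b3): Player 1 gets 6, best alternative 5; Player 2 gets 3, best alternative 1. No profitable deviation — NE.
(B, b4): Player 1 can switch to A (-3 → 3). Not NE.
(C, b1): Player 1 can switch to A (-2 → 2). Not NE.
(C, b2): Player 1 can switch to A (-6 → 3). Not NE.
(C, b3): Player 1 can switch to A (-4 → -1). Not NE.
(D, b1): Player 1 gets 5, best alternative 2; Player 2 gets 4, best alternative -2. No profitable deviation — NE.
(E, b4): Player 1 gets 5, best alternative 3; Player 2 gets 3, best alternative 0. No profitable deviation — NE.
(The remaining 7 profiles each have a profitable deviation by the same check.)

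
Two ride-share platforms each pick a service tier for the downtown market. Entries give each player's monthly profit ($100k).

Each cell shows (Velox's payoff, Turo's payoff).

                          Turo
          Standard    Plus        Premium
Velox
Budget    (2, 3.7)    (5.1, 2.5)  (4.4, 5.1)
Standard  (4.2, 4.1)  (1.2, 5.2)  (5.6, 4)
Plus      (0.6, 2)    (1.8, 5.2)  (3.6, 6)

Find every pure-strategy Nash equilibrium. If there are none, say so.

There is no pure-strategy Nash equilibrium.

Mark each player's best response to every combination of opponents' strategies; a profile where every player is best-responding is a pure Nash equilibrium.
Velox against Standard: payoffs 2, 4.2, 0.6 → best response Standard.
Velox against Plus: payoffs 5.1, 1.2, 1.8 → best response Budget.
Velox against Premium: payoffs 4.4, 5.6, 3.6 → best response Standard.
Turo against Budget: payoffs 3.7, 2.5, 5.1 → best response Premium.
Turo against Standard: payoffs 4.1, 5.2, 4 → best response Plus.
Turo against Plus: payoffs 2, 5.2, 6 → best response Premium.
No profile is a mutual best response for all players.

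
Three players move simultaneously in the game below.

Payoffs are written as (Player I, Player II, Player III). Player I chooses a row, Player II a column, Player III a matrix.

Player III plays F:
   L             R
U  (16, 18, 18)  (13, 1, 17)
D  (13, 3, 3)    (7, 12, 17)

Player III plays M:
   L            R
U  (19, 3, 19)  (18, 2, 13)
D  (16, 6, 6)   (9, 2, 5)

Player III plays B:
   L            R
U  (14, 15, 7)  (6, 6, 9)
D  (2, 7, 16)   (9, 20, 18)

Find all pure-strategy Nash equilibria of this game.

Pure-strategy Nash equilibria: (U, L, M) and (D, R, B)

Player I against (L, F): payoffs 16, 13 → best response U.
Player I against (L, M): payoffs 19, 16 → best response U.
Player I against (L, B): payoffs 14, 2 → best response U.
Player I against (R, F): payoffs 13, 7 → best response U.
Player I against (R, M): payoffs 18, 9 → best response U.
Player I against (R, B): payoffs 6, 9 → best response D.
Player II against (U, F): payoffs 18, 1 → best response L.
Player II against (U, M): payoffs 3, 2 → best response L.
Player II against (U, B): payoffs 15, 6 → best response L.
Player II against (D, F): payoffs 3, 12 → best response R.
Player II against (D, M): payoffs 6, 2 → best response L.
Player II against (D, B): payoffs 7, 20 → best response R.
Player III against (U, L): payoffs 18, 19, 7 → best response M.
Player III against (U, R): payoffs 17, 13, 9 → best response F.
Player III against (D, L): payoffs 3, 6, 16 → best response B.
Player III against (D, R): payoffs 17, 5, 18 → best response B.
Mutual best responses: (U, L, M); (D, R, B).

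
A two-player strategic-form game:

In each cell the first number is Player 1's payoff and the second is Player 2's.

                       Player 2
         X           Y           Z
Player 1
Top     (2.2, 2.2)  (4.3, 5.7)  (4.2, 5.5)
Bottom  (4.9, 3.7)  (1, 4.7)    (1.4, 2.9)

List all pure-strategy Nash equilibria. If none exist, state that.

Player 1 against X: payoffs 2.2, 4.9 → best response Bottom.
Player 1 against Y: payoffs 4.3, 1 → best response Top.
Player 1 against Z: payoffs 4.2, 1.4 → best response Top.
Player 2 against Top: payoffs 2.2, 5.7, 5.5 → best response Y.
Player 2 against Bottom: payoffs 3.7, 4.7, 2.9 → best response Y.
Mutual best responses: (Top, Y).

(Top, Y)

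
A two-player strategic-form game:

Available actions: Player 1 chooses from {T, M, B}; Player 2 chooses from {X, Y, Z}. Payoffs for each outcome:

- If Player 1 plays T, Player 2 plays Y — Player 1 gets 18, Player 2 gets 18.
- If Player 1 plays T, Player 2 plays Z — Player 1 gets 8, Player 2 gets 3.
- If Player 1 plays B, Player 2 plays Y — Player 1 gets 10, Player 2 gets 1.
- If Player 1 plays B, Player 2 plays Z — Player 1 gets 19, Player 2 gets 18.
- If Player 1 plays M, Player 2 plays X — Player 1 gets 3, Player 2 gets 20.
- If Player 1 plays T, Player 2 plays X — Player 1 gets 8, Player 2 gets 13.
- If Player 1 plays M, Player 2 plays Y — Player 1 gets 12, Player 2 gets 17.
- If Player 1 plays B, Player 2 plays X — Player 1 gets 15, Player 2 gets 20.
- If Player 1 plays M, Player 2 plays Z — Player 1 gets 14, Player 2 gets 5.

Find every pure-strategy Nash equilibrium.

Pure-strategy Nash equilibria: (T, Y), (B, X)

(T, X): Player 1 can switch to B (8 → 15). Not NE.
(T, Y): Player 1 gets 18, best alternative 12; Player 2 gets 18, best alternative 13. No profitable deviation — NE.
(T, Z): Player 1 can switch to M (8 → 14). Not NE.
(M, X): Player 1 can switch to T (3 → 8). Not NE.
(M, Y): Player 1 can switch to T (12 → 18). Not NE.
(M, Z): Player 1 can switch to B (14 → 19). Not NE.
(B, X): Player 1 gets 15, best alternative 8; Player 2 gets 20, best alternative 18. No profitable deviation — NE.
(B, Y): Player 1 can switch to T (10 → 18). Not NE.
(B, Z): Player 2 can switch to X (18 → 20). Not NE.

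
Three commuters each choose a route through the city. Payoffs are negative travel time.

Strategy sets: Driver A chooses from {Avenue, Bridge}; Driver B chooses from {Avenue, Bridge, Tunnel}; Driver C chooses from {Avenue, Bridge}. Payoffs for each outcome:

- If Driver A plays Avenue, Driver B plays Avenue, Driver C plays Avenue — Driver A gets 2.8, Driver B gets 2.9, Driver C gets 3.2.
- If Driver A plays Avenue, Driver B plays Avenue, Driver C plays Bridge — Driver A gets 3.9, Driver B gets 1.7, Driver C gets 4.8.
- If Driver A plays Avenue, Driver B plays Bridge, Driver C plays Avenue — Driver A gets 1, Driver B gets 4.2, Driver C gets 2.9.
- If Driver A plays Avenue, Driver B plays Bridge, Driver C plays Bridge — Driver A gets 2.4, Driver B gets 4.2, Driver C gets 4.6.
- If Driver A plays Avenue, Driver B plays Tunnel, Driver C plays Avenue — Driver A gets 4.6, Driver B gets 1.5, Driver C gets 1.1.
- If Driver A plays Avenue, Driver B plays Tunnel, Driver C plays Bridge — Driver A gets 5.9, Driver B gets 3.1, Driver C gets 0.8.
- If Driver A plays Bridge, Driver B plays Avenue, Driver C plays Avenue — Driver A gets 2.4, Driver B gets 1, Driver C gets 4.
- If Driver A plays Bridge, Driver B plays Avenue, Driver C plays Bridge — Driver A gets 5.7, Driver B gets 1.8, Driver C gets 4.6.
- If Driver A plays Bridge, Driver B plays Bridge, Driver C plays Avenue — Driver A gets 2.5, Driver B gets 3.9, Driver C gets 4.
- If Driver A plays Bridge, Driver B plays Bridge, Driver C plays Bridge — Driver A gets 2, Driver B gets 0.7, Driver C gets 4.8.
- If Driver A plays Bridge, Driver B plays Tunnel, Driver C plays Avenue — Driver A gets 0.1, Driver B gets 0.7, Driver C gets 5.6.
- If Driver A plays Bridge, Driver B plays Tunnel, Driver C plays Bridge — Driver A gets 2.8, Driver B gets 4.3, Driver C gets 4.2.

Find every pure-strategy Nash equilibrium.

Pure NE: (Avenue, Bridge, Bridge)

(Avenue, Avenue, Avenue): Driver B can switch to Bridge (2.9 → 4.2). Not NE.
(Avenue, Avenue, Bridge): Driver A can switch to Bridge (3.9 → 5.7). Not NE.
(Avenue, Bridge, Avenue): Driver A can switch to Bridge (1 → 2.5). Not NE.
(Avenue, Bridge, Bridge): Driver A gets 2.4, best alternative 2; Driver B gets 4.2, best alternative 3.1; Driver C gets 4.6, best alternative 2.9. No profitable deviation — NE.
(Avenue, Tunnel, Avenue): Driver B can switch to Avenue (1.5 → 2.9). Not NE.
(Avenue, Tunnel, Bridge): Driver B can switch to Bridge (3.1 → 4.2). Not NE.
(Bridge, Avenue, Avenue): Driver A can switch to Avenue (2.4 → 2.8). Not NE.
(Bridge, Avenue, Bridge): Driver B can switch to Tunnel (1.8 → 4.3). Not NE.
(Bridge, Bridge, Avenue): Driver C can switch to Bridge (4 → 4.8). Not NE.
(The remaining 3 profiles each have a profitable deviation by the same check.)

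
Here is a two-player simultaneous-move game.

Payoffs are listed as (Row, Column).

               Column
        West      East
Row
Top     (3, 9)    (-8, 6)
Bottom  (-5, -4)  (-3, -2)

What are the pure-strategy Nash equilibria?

(Top, West); (Bottom, East)

Mark each player's best response to every combination of opponents' strategies; a profile where every player is best-responding is a pure Nash equilibrium.
Row against West: payoffs 3, -5 → best response Top.
Row against East: payoffs -8, -3 → best response Bottom.
Column against Top: payoffs 9, 6 → best response West.
Column against Bottom: payoffs -4, -2 → best response East.
Mutual best responses: (Top, West); (Bottom, East).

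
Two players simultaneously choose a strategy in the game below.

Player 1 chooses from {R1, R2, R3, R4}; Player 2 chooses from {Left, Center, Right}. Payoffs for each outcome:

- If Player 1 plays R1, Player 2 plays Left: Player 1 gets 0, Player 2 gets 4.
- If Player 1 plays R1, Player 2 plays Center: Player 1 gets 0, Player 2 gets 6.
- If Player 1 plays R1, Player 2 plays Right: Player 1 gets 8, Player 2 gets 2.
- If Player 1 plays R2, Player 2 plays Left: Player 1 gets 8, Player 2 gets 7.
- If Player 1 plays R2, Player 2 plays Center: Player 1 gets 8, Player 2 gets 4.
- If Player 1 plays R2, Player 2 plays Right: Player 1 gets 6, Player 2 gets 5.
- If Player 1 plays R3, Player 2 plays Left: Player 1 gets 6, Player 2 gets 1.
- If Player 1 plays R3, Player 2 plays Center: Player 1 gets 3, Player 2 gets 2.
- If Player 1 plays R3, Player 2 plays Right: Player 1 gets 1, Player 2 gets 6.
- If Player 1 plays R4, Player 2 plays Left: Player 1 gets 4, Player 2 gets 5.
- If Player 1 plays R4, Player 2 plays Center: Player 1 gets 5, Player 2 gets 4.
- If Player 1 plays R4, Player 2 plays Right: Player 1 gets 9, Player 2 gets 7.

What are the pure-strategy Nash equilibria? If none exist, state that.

(R1, Left): Player 1 can switch to R2 (0 → 8). Not NE.
(R1, Center): Player 1 can switch to R2 (0 → 8). Not NE.
(R1, Right): Player 1 can switch to R4 (8 → 9). Not NE.
(R2, Left): Player 1 gets 8, best alternative 6; Player 2 gets 7, best alternative 5. No profitable deviation — NE.
(R2, Center): Player 2 can switch to Left (4 → 7). Not NE.
(R2, Right): Player 1 can switch to R1 (6 → 8). Not NE.
(R3, Left): Player 1 can switch to R2 (6 → 8). Not NE.
(R4, Right): Player 1 gets 9, best alternative 8; Player 2 gets 7, best alternative 5. No profitable deviation — NE.
(The remaining 4 profiles each have a profitable deviation by the same check.)

(R2, Left), (R4, Right)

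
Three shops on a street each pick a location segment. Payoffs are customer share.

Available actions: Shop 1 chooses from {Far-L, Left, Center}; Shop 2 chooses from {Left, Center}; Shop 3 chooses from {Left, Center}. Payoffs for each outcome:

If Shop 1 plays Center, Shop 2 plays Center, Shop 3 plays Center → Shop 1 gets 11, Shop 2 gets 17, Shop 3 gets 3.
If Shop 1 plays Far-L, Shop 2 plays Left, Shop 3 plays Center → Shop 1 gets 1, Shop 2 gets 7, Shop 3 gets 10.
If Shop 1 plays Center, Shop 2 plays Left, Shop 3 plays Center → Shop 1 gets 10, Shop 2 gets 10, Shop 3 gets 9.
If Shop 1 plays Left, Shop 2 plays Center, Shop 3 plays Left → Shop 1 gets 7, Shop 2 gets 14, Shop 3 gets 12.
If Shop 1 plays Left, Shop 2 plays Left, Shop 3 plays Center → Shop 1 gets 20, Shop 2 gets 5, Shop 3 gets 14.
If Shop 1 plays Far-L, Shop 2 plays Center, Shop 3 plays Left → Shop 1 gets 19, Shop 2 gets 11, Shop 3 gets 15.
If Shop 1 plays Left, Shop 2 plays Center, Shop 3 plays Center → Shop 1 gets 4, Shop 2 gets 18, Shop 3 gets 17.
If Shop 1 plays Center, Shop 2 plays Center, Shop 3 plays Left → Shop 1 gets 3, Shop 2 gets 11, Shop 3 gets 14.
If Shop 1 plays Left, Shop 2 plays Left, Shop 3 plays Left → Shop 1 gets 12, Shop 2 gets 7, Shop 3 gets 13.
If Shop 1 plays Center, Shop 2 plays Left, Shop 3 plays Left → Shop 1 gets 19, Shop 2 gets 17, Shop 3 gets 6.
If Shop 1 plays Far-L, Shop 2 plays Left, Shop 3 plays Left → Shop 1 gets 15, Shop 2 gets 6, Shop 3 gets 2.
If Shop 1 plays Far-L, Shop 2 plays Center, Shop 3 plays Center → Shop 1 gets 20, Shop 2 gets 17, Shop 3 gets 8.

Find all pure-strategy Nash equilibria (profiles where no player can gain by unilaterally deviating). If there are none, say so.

For each player, find the best response to each opponent profile; mutual best responses are the pure NE.
Shop 1 against (Left, Left): payoffs 15, 12, 19 → best response Center.
Shop 1 against (Left, Center): payoffs 1, 20, 10 → best response Left.
Shop 1 against (Center, Left): payoffs 19, 7, 3 → best response Far-L.
Shop 1 against (Center, Center): payoffs 20, 4, 11 → best response Far-L.
Shop 2 against (Far-L, Left): payoffs 6, 11 → best response Center.
Shop 2 against (Far-L, Center): payoffs 7, 17 → best response Center.
Shop 2 against (Left, Left): payoffs 7, 14 → best response Center.
Shop 2 against (Left, Center): payoffs 5, 18 → best response Center.
Shop 2 against (Center, Left): payoffs 17, 11 → best response Left.
Shop 2 against (Center, Center): payoffs 10, 17 → best response Center.
Shop 3 against (Far-L, Left): payoffs 2, 10 → best response Center.
Shop 3 against (Far-L, Center): payoffs 15, 8 → best response Left.
Shop 3 against (Left, Left): payoffs 13, 14 → best response Center.
Shop 3 against (Left, Center): payoffs 12, 17 → best response Center.
Shop 3 against (Center, Left): payoffs 6, 9 → best response Center.
Shop 3 against (Center, Center): payoffs 14, 3 → best response Left.
Mutual best responses: (Far-L, Center, Left).

Pure NE: (Far-L, Center, Left)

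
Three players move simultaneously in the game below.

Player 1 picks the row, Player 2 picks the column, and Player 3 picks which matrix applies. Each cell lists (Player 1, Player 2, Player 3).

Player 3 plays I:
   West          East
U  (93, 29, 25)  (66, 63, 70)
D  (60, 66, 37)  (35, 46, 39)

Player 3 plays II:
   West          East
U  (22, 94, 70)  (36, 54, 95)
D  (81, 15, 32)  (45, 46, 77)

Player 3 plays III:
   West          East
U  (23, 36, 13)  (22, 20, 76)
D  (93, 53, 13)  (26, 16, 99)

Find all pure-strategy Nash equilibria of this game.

For each player, find the best response to each opponent profile; mutual best responses are the pure NE.
Player 1 against (West, I): payoffs 93, 60 → best response U.
Player 1 against (West, II): payoffs 22, 81 → best response D.
Player 1 against (West, III): payoffs 23, 93 → best response D.
Player 1 against (East, I): payoffs 66, 35 → best response U.
Player 1 against (East, II): payoffs 36, 45 → best response D.
Player 1 against (East, III): payoffs 22, 26 → best response D.
Player 2 against (U, I): payoffs 29, 63 → best response East.
Player 2 against (U, II): payoffs 94, 54 → best response West.
Player 2 against (U, III): payoffs 36, 20 → best response West.
Player 2 against (D, I): payoffs 66, 46 → best response West.
Player 2 against (D, II): payoffs 15, 46 → best response East.
Player 2 against (D, III): payoffs 53, 16 → best response West.
Player 3 against (U, West): payoffs 25, 70, 13 → best response II.
Player 3 against (U, East): payoffs 70, 95, 76 → best response II.
Player 3 against (D, West): payoffs 37, 32, 13 → best response I.
Player 3 against (D, East): payoffs 39, 77, 99 → best response III.
No profile is a mutual best response for all players.

This game has no pure Nash equilibrium.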